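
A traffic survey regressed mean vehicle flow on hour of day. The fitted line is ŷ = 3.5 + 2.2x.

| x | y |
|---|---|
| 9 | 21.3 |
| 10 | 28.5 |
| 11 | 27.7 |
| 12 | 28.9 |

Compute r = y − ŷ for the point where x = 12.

ŷ = 3.5 + 2.2·12 = 29.9
r = 28.9 − 29.9 = -1

r = -1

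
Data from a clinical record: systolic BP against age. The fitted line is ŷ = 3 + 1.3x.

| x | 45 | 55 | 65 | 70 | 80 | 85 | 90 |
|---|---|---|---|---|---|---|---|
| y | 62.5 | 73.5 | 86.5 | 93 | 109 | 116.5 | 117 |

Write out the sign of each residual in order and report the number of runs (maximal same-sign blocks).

x=45: ŷ = 3 + 1.3·45 = 61.5; e = 62.5 − 61.5 = 1
x=55: ŷ = 3 + 1.3·55 = 74.5; e = 73.5 − 74.5 = -1
x=65: ŷ = 3 + 1.3·65 = 87.5; e = 86.5 − 87.5 = -1
x=70: ŷ = 3 + 1.3·70 = 94; e = 93 − 94 = -1
x=80: ŷ = 3 + 1.3·80 = 107; e = 109 − 107 = 2
x=85: ŷ = 3 + 1.3·85 = 113.5; e = 116.5 − 113.5 = 3
x=90: ŷ = 3 + 1.3·90 = 120; e = 117 − 120 = -3
Signs: + − − − + + −
Runs: +×1, −×3, +×2, −×1 → 4

4 runs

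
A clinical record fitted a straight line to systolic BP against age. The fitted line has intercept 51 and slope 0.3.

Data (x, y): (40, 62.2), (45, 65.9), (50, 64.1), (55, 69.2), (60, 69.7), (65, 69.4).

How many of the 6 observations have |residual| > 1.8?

x=40: ŷ = 51 + 0.3·40 = 63; e = 62.2 − 63 = -0.8
x=45: ŷ = 51 + 0.3·45 = 64.5; e = 65.9 − 64.5 = 1.4
x=50: ŷ = 51 + 0.3·50 = 66; e = 64.1 − 66 = -1.9
x=55: ŷ = 51 + 0.3·55 = 67.5; e = 69.2 − 67.5 = 1.7
x=60: ŷ = 51 + 0.3·60 = 69; e = 69.7 − 69 = 0.7
x=65: ŷ = 51 + 0.3·65 = 70.5; e = 69.4 − 70.5 = -1.1
|e| > 1.8: x=50 (|e|=1.9) → 1

1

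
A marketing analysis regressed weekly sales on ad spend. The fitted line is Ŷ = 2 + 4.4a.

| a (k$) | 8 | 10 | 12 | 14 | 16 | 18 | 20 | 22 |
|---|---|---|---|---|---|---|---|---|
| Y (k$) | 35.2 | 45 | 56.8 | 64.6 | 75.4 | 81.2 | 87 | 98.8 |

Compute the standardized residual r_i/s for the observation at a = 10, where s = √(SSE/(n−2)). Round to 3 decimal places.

-0.463

a=8: Ŷ = 2 + 4.4·8 = 37.2; r = 35.2 − 37.2 = -2
a=10: Ŷ = 2 + 4.4·10 = 46; r = 45 − 46 = -1
a=12: Ŷ = 2 + 4.4·12 = 54.8; r = 56.8 − 54.8 = 2
a=14: Ŷ = 2 + 4.4·14 = 63.6; r = 64.6 − 63.6 = 1
a=16: Ŷ = 2 + 4.4·16 = 72.4; r = 75.4 − 72.4 = 3
a=18: Ŷ = 2 + 4.4·18 = 81.2; r = 81.2 − 81.2 = 0
a=20: Ŷ = 2 + 4.4·20 = 90; r = 87 − 90 = -3
a=22: Ŷ = 2 + 4.4·22 = 98.8; r = 98.8 − 98.8 = 0
SSE = 4 + 1 + 4 + 1 + 9 + 0 + 9 + 0 = 28
s = √(28/6) = 2.16025
r/s = -1 / 2.16025 = -0.463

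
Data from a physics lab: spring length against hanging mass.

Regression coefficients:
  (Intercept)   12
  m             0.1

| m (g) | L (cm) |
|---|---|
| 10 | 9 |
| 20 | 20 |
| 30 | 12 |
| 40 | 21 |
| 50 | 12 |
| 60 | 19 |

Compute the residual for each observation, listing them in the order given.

m=10: ŷ = 12 + 0.1·10 = 13; e = 9 − 13 = -4
m=20: ŷ = 12 + 0.1·20 = 14; e = 20 − 14 = 6
m=30: ŷ = 12 + 0.1·30 = 15; e = 12 − 15 = -3
m=40: ŷ = 12 + 0.1·40 = 16; e = 21 − 16 = 5
m=50: ŷ = 12 + 0.1·50 = 17; e = 12 − 17 = -5
m=60: ŷ = 12 + 0.1·60 = 18; e = 19 − 18 = 1

-4, 6, -3, 5, -5, 1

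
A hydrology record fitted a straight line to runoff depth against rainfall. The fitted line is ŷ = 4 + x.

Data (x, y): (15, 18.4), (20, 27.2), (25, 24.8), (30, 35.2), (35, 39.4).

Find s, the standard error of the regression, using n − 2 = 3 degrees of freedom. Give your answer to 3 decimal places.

s = 3.154

x=15: ŷ = 4 + 15 = 19; r = 18.4 − 19 = -0.6
x=20: ŷ = 4 + 20 = 24; r = 27.2 − 24 = 3.2
x=25: ŷ = 4 + 25 = 29; r = 24.8 − 29 = -4.2
x=30: ŷ = 4 + 30 = 34; r = 35.2 − 34 = 1.2
x=35: ŷ = 4 + 35 = 39; r = 39.4 − 39 = 0.4
SSE = 0.36 + 10.24 + 17.64 + 1.44 + 0.16 = 29.84
s = √(29.84/3) = √9.94667 ≈ 3.154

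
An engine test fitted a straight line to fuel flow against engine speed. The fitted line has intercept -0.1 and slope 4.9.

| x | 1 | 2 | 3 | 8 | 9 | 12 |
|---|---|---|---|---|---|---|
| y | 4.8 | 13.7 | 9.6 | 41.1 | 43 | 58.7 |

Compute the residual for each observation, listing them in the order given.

x=1: ŷ = -0.1 + 4.9·1 = 4.8; r = 4.8 − 4.8 = 0
x=2: ŷ = -0.1 + 4.9·2 = 9.7; r = 13.7 − 9.7 = 4
x=3: ŷ = -0.1 + 4.9·3 = 14.6; r = 9.6 − 14.6 = -5
x=8: ŷ = -0.1 + 4.9·8 = 39.1; r = 41.1 − 39.1 = 2
x=9: ŷ = -0.1 + 4.9·9 = 44; r = 43 − 44 = -1
x=12: ŷ = -0.1 + 4.9·12 = 58.7; r = 58.7 − 58.7 = 0

0, 4, -5, 2, -1, 0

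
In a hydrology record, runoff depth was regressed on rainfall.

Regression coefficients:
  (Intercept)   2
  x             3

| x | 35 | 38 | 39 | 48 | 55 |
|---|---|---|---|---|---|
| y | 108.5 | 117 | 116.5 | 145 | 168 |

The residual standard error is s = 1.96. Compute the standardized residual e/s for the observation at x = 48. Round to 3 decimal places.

ŷ = 2 + 3·48 = 146
e = 145 − 146 = -1
e/s = -1 / 1.96 = -0.510

-0.510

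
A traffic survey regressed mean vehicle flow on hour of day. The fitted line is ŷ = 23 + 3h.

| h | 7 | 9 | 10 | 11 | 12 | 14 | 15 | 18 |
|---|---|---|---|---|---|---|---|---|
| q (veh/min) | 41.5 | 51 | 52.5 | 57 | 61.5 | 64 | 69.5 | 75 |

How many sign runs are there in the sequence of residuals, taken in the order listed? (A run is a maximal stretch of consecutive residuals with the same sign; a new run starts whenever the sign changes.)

7 runs

h=7: ŷ = 23 + 3·7 = 44; r = 41.5 − 44 = -2.5
h=9: ŷ = 23 + 3·9 = 50; r = 51 − 50 = 1
h=10: ŷ = 23 + 3·10 = 53; r = 52.5 − 53 = -0.5
h=11: ŷ = 23 + 3·11 = 56; r = 57 − 56 = 1
h=12: ŷ = 23 + 3·12 = 59; r = 61.5 − 59 = 2.5
h=14: ŷ = 23 + 3·14 = 65; r = 64 − 65 = -1
h=15: ŷ = 23 + 3·15 = 68; r = 69.5 − 68 = 1.5
h=18: ŷ = 23 + 3·18 = 77; r = 75 − 77 = -2
Signs: − + − + + − + −
Runs: −×1, +×1, −×1, +×2, −×1, +×1, −×1 → 7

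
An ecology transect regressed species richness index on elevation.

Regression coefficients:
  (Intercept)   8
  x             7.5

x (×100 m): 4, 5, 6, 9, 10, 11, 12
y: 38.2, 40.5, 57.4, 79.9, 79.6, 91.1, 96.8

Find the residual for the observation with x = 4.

ŷ = 8 + 7.5·4 = 38
e = 38.2 − 38 = 0.2

e = 0.2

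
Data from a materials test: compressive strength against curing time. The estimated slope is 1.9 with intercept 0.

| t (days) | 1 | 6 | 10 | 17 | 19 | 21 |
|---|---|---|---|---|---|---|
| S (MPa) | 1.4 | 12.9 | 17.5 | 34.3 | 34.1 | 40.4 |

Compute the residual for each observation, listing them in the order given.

t=1: ŷ = 1.9·1 = 1.9; r = 1.4 − 1.9 = -0.5
t=6: ŷ = 1.9·6 = 11.4; r = 12.9 − 11.4 = 1.5
t=10: ŷ = 1.9·10 = 19; r = 17.5 − 19 = -1.5
t=17: ŷ = 1.9·17 = 32.3; r = 34.3 − 32.3 = 2
t=19: ŷ = 1.9·19 = 36.1; r = 34.1 − 36.1 = -2
t=21: ŷ = 1.9·21 = 39.9; r = 40.4 − 39.9 = 0.5

-0.5, 1.5, -1.5, 2, -2, 0.5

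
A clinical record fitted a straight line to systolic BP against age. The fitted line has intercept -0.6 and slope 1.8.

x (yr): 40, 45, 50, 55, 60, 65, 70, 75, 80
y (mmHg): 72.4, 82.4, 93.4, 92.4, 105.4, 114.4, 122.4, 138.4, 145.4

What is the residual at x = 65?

e = -2

ŷ = -0.6 + 1.8·65 = 116.4
e = 114.4 − 116.4 = -2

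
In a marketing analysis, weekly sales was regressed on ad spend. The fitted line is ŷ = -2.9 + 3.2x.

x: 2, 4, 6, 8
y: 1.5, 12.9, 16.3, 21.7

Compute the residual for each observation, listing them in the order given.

x=2: ŷ = -2.9 + 3.2·2 = 3.5; e = 1.5 − 3.5 = -2
x=4: ŷ = -2.9 + 3.2·4 = 9.9; e = 12.9 − 9.9 = 3
x=6: ŷ = -2.9 + 3.2·6 = 16.3; e = 16.3 − 16.3 = 0
x=8: ŷ = -2.9 + 3.2·8 = 22.7; e = 21.7 − 22.7 = -1

-2, 3, 0, -1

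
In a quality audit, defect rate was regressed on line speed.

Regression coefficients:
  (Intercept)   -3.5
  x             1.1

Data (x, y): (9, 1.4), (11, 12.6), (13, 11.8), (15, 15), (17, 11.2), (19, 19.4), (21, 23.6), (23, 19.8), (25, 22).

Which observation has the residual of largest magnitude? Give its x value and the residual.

x = 9, r = -5

x=9: ŷ = -3.5 + 1.1·9 = 6.4; r = 1.4 − 6.4 = -5
x=11: ŷ = -3.5 + 1.1·11 = 8.6; r = 12.6 − 8.6 = 4
x=13: ŷ = -3.5 + 1.1·13 = 10.8; r = 11.8 − 10.8 = 1
x=15: ŷ = -3.5 + 1.1·15 = 13; r = 15 − 13 = 2
x=17: ŷ = -3.5 + 1.1·17 = 15.2; r = 11.2 − 15.2 = -4
x=19: ŷ = -3.5 + 1.1·19 = 17.4; r = 19.4 − 17.4 = 2
x=21: ŷ = -3.5 + 1.1·21 = 19.6; r = 23.6 − 19.6 = 4
x=23: ŷ = -3.5 + 1.1·23 = 21.8; r = 19.8 − 21.8 = -2
x=25: ŷ = -3.5 + 1.1·25 = 24; r = 22 − 24 = -2
Largest |r| is 5 at x = 9, residual -5.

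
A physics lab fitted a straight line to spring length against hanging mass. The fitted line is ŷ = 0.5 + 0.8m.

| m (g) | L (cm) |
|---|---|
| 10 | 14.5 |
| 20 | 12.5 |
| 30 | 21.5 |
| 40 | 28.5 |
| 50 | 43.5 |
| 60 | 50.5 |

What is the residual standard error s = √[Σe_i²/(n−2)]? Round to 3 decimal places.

m=10: ŷ = 0.5 + 0.8·10 = 8.5; e = 14.5 − 8.5 = 6
m=20: ŷ = 0.5 + 0.8·20 = 16.5; e = 12.5 − 16.5 = -4
m=30: ŷ = 0.5 + 0.8·30 = 24.5; e = 21.5 − 24.5 = -3
m=40: ŷ = 0.5 + 0.8·40 = 32.5; e = 28.5 − 32.5 = -4
m=50: ŷ = 0.5 + 0.8·50 = 40.5; e = 43.5 − 40.5 = 3
m=60: ŷ = 0.5 + 0.8·60 = 48.5; e = 50.5 − 48.5 = 2
SSE = 36 + 16 + 9 + 16 + 9 + 4 = 90
s = √(90/4) = √22.5 ≈ 4.743

s = 4.743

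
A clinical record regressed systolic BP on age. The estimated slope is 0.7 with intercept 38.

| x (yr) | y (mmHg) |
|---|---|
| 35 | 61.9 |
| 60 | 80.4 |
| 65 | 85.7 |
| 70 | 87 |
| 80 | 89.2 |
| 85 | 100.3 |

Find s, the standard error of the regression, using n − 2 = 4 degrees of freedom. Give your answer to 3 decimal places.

s = 3.010

x=35: ŷ = 38 + 0.7·35 = 62.5; e = 61.9 − 62.5 = -0.6
x=60: ŷ = 38 + 0.7·60 = 80; e = 80.4 − 80 = 0.4
x=65: ŷ = 38 + 0.7·65 = 83.5; e = 85.7 − 83.5 = 2.2
x=70: ŷ = 38 + 0.7·70 = 87; e = 87 − 87 = 0
x=80: ŷ = 38 + 0.7·80 = 94; e = 89.2 − 94 = -4.8
x=85: ŷ = 38 + 0.7·85 = 97.5; e = 100.3 − 97.5 = 2.8
SSE = 0.36 + 0.16 + 4.84 + 0 + 23.04 + 7.84 = 36.24
s = √(36.24/4) = √9.06 ≈ 3.010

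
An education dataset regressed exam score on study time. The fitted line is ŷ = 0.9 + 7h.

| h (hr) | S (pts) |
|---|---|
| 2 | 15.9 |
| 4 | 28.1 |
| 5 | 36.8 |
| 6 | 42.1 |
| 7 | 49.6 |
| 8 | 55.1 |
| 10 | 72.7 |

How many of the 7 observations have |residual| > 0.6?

6

h=2: ŷ = 0.9 + 7·2 = 14.9; r = 15.9 − 14.9 = 1
h=4: ŷ = 0.9 + 7·4 = 28.9; r = 28.1 − 28.9 = -0.8
h=5: ŷ = 0.9 + 7·5 = 35.9; r = 36.8 − 35.9 = 0.9
h=6: ŷ = 0.9 + 7·6 = 42.9; r = 42.1 − 42.9 = -0.8
h=7: ŷ = 0.9 + 7·7 = 49.9; r = 49.6 − 49.9 = -0.3
h=8: ŷ = 0.9 + 7·8 = 56.9; r = 55.1 − 56.9 = -1.8
h=10: ŷ = 0.9 + 7·10 = 70.9; r = 72.7 − 70.9 = 1.8
|r| > 0.6: h=2 (|r|=1), h=4 (|r|=0.8), h=5 (|r|=0.9), h=6 (|r|=0.8), h=8 (|r|=1.8), h=10 (|r|=1.8) → 6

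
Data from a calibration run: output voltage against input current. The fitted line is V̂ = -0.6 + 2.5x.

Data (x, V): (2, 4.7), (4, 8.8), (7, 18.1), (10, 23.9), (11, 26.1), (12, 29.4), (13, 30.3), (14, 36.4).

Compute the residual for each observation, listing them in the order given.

0.3, -0.6, 1.2, -0.5, -0.8, 0, -1.6, 2

x=2: V̂ = -0.6 + 2.5·2 = 4.4; e = 4.7 − 4.4 = 0.3
x=4: V̂ = -0.6 + 2.5·4 = 9.4; e = 8.8 − 9.4 = -0.6
x=7: V̂ = -0.6 + 2.5·7 = 16.9; e = 18.1 − 16.9 = 1.2
x=10: V̂ = -0.6 + 2.5·10 = 24.4; e = 23.9 − 24.4 = -0.5
x=11: V̂ = -0.6 + 2.5·11 = 26.9; e = 26.1 − 26.9 = -0.8
x=12: V̂ = -0.6 + 2.5·12 = 29.4; e = 29.4 − 29.4 = 0
x=13: V̂ = -0.6 + 2.5·13 = 31.9; e = 30.3 − 31.9 = -1.6
x=14: V̂ = -0.6 + 2.5·14 = 34.4; e = 36.4 − 34.4 = 2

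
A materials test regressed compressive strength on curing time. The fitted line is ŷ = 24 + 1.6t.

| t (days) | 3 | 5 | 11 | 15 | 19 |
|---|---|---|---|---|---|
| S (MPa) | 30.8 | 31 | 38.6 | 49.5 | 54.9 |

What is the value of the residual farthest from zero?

r = -3

t=3: ŷ = 24 + 1.6·3 = 28.8; r = 30.8 − 28.8 = 2
t=5: ŷ = 24 + 1.6·5 = 32; r = 31 − 32 = -1
t=11: ŷ = 24 + 1.6·11 = 41.6; r = 38.6 − 41.6 = -3
t=15: ŷ = 24 + 1.6·15 = 48; r = 49.5 − 48 = 1.5
t=19: ŷ = 24 + 1.6·19 = 54.4; r = 54.9 − 54.4 = 0.5
Largest |r| is 3 at t = 11, residual -3.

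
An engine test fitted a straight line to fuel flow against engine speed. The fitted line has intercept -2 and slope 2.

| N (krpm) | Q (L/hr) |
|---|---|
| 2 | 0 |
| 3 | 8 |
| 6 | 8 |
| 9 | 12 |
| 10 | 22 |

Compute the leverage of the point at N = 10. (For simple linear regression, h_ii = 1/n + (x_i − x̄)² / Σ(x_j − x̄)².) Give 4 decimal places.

h = 0.5200

N̄ = (2 + 3 + 6 + 9 + 10)/5 = 6
Σ(N − N̄)² = 16 + 9 + 0 + 9 + 16 = 50
h = 1/5 + (4)²/50 = 0.2 + 0.32 = 0.5200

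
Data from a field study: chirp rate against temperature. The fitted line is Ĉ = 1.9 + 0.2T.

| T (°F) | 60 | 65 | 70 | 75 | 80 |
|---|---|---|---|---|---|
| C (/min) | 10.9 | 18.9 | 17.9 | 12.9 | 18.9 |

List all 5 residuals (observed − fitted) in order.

T=60: Ĉ = 1.9 + 0.2·60 = 13.9; r = 10.9 − 13.9 = -3
T=65: Ĉ = 1.9 + 0.2·65 = 14.9; r = 18.9 − 14.9 = 4
T=70: Ĉ = 1.9 + 0.2·70 = 15.9; r = 17.9 − 15.9 = 2
T=75: Ĉ = 1.9 + 0.2·75 = 16.9; r = 12.9 − 16.9 = -4
T=80: Ĉ = 1.9 + 0.2·80 = 17.9; r = 18.9 − 17.9 = 1

-3, 4, 2, -4, 1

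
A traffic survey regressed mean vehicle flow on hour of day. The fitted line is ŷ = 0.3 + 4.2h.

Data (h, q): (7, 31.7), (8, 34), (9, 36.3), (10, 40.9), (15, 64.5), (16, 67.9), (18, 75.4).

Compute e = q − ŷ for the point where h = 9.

e = -1.8

ŷ = 0.3 + 4.2·9 = 38.1
e = 36.3 − 38.1 = -1.8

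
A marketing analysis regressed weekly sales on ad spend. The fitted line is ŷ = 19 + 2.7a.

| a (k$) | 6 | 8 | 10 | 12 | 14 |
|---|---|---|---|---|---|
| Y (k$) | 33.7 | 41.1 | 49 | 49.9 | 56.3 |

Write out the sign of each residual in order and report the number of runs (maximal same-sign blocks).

3 runs

a=6: ŷ = 19 + 2.7·6 = 35.2; r = 33.7 − 35.2 = -1.5
a=8: ŷ = 19 + 2.7·8 = 40.6; r = 41.1 − 40.6 = 0.5
a=10: ŷ = 19 + 2.7·10 = 46; r = 49 − 46 = 3
a=12: ŷ = 19 + 2.7·12 = 51.4; r = 49.9 − 51.4 = -1.5
a=14: ŷ = 19 + 2.7·14 = 56.8; r = 56.3 − 56.8 = -0.5
Signs: − + + − −
Runs: −×1, +×2, −×2 → 3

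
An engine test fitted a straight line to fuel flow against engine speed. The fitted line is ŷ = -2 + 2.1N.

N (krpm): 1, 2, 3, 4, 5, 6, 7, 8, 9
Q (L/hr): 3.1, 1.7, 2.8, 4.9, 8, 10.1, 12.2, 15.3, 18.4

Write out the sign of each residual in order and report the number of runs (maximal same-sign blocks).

3 runs

N=1: ŷ = -2 + 2.1·1 = 0.1; r = 3.1 − 0.1 = 3
N=2: ŷ = -2 + 2.1·2 = 2.2; r = 1.7 − 2.2 = -0.5
N=3: ŷ = -2 + 2.1·3 = 4.3; r = 2.8 − 4.3 = -1.5
N=4: ŷ = -2 + 2.1·4 = 6.4; r = 4.9 − 6.4 = -1.5
N=5: ŷ = -2 + 2.1·5 = 8.5; r = 8 − 8.5 = -0.5
N=6: ŷ = -2 + 2.1·6 = 10.6; r = 10.1 − 10.6 = -0.5
N=7: ŷ = -2 + 2.1·7 = 12.7; r = 12.2 − 12.7 = -0.5
N=8: ŷ = -2 + 2.1·8 = 14.8; r = 15.3 − 14.8 = 0.5
N=9: ŷ = -2 + 2.1·9 = 16.9; r = 18.4 − 16.9 = 1.5
Signs: + − − − − − − + +
Runs: +×1, −×6, +×2 → 3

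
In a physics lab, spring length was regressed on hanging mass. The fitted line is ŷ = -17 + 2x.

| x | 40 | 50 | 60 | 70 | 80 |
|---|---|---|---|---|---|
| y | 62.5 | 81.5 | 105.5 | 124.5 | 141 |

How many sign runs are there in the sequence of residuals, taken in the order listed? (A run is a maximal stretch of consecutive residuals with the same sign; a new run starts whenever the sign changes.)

3 runs

x=40: ŷ = -17 + 2·40 = 63; r = 62.5 − 63 = -0.5
x=50: ŷ = -17 + 2·50 = 83; r = 81.5 − 83 = -1.5
x=60: ŷ = -17 + 2·60 = 103; r = 105.5 − 103 = 2.5
x=70: ŷ = -17 + 2·70 = 123; r = 124.5 − 123 = 1.5
x=80: ŷ = -17 + 2·80 = 143; r = 141 − 143 = -2
Signs: − − + + −
Runs: −×2, +×2, −×1 → 3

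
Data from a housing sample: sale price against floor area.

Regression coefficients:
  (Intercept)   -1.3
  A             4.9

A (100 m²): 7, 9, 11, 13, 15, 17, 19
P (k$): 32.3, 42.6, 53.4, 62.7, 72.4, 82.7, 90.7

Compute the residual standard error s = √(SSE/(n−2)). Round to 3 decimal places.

A=7: ŷ = -1.3 + 4.9·7 = 33; e = 32.3 − 33 = -0.7
A=9: ŷ = -1.3 + 4.9·9 = 42.8; e = 42.6 − 42.8 = -0.2
A=11: ŷ = -1.3 + 4.9·11 = 52.6; e = 53.4 − 52.6 = 0.8
A=13: ŷ = -1.3 + 4.9·13 = 62.4; e = 62.7 − 62.4 = 0.3
A=15: ŷ = -1.3 + 4.9·15 = 72.2; e = 72.4 − 72.2 = 0.2
A=17: ŷ = -1.3 + 4.9·17 = 82; e = 82.7 − 82 = 0.7
A=19: ŷ = -1.3 + 4.9·19 = 91.8; e = 90.7 − 91.8 = -1.1
SSE = 0.49 + 0.04 + 0.64 + 0.09 + 0.04 + 0.49 + 1.21 = 3
s = √(3/5) = √0.6 ≈ 0.775

s = 0.775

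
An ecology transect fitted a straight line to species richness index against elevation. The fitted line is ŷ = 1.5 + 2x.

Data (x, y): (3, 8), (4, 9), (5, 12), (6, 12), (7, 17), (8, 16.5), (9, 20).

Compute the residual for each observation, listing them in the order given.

x=3: ŷ = 1.5 + 2·3 = 7.5; e = 8 − 7.5 = 0.5
x=4: ŷ = 1.5 + 2·4 = 9.5; e = 9 − 9.5 = -0.5
x=5: ŷ = 1.5 + 2·5 = 11.5; e = 12 − 11.5 = 0.5
x=6: ŷ = 1.5 + 2·6 = 13.5; e = 12 − 13.5 = -1.5
x=7: ŷ = 1.5 + 2·7 = 15.5; e = 17 − 15.5 = 1.5
x=8: ŷ = 1.5 + 2·8 = 17.5; e = 16.5 − 17.5 = -1
x=9: ŷ = 1.5 + 2·9 = 19.5; e = 20 − 19.5 = 0.5

0.5, -0.5, 0.5, -1.5, 1.5, -1, 0.5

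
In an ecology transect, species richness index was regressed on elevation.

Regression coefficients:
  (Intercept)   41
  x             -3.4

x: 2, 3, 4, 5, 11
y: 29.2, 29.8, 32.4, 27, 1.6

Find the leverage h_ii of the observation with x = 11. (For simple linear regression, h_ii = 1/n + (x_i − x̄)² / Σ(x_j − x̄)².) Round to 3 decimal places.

h = 0.920

x̄ = (2 + 3 + 4 + 5 + 11)/5 = 5
Σ(x − x̄)² = 9 + 4 + 1 + 0 + 36 = 50
h = 1/5 + (6)²/50 = 0.2 + 0.72 = 0.920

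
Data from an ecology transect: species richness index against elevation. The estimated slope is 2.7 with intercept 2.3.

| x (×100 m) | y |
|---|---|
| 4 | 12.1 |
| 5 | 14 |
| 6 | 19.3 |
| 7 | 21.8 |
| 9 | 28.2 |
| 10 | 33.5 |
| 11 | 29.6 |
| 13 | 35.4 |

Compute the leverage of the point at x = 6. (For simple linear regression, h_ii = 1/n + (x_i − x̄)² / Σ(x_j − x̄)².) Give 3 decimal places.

x̄ = (4 + 5 + 6 + 7 + 9 + 10 + 11 + 13)/8 = 8.125
Σ(x − x̄)² = 17.0156 + 9.76562 + 4.51562 + 1.26562 + 0.765625 + 3.51562 + 8.26562 + 23.7656 = 68.875
h = 1/8 + (-2.125)²/68.875 = 0.125 + 0.0655626 = 0.191

h = 0.191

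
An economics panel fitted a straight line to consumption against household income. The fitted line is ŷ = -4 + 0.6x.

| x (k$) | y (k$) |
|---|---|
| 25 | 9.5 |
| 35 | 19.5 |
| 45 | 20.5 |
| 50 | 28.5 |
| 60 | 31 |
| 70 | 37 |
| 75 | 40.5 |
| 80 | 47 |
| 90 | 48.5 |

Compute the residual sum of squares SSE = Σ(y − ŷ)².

x=25: ŷ = -4 + 0.6·25 = 11; r = 9.5 − 11 = -1.5
x=35: ŷ = -4 + 0.6·35 = 17; r = 19.5 − 17 = 2.5
x=45: ŷ = -4 + 0.6·45 = 23; r = 20.5 − 23 = -2.5
x=50: ŷ = -4 + 0.6·50 = 26; r = 28.5 − 26 = 2.5
x=60: ŷ = -4 + 0.6·60 = 32; r = 31 − 32 = -1
x=70: ŷ = -4 + 0.6·70 = 38; r = 37 − 38 = -1
x=75: ŷ = -4 + 0.6·75 = 41; r = 40.5 − 41 = -0.5
x=80: ŷ = -4 + 0.6·80 = 44; r = 47 − 44 = 3
x=90: ŷ = -4 + 0.6·90 = 50; r = 48.5 − 50 = -1.5
SSE = 2.25 + 6.25 + 6.25 + 6.25 + 1 + 1 + 0.25 + 9 + 2.25 = 34.5

SSE = 34.5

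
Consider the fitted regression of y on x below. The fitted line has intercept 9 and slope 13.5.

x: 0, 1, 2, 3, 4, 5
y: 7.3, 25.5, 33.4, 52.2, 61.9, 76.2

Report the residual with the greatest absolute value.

e = 3

x=0: ŷ = 9 + 13.5·0 = 9; e = 7.3 − 9 = -1.7
x=1: ŷ = 9 + 13.5·1 = 22.5; e = 25.5 − 22.5 = 3
x=2: ŷ = 9 + 13.5·2 = 36; e = 33.4 − 36 = -2.6
x=3: ŷ = 9 + 13.5·3 = 49.5; e = 52.2 − 49.5 = 2.7
x=4: ŷ = 9 + 13.5·4 = 63; e = 61.9 − 63 = -1.1
x=5: ŷ = 9 + 13.5·5 = 76.5; e = 76.2 − 76.5 = -0.3
Largest |e| is 3 at x = 1, residual 3.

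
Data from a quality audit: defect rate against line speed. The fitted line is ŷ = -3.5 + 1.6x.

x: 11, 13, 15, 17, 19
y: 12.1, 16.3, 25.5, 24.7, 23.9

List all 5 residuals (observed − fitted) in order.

x=11: ŷ = -3.5 + 1.6·11 = 14.1; r = 12.1 − 14.1 = -2
x=13: ŷ = -3.5 + 1.6·13 = 17.3; r = 16.3 − 17.3 = -1
x=15: ŷ = -3.5 + 1.6·15 = 20.5; r = 25.5 − 20.5 = 5
x=17: ŷ = -3.5 + 1.6·17 = 23.7; r = 24.7 − 23.7 = 1
x=19: ŷ = -3.5 + 1.6·19 = 26.9; r = 23.9 − 26.9 = -3

-2, -1, 5, 1, -3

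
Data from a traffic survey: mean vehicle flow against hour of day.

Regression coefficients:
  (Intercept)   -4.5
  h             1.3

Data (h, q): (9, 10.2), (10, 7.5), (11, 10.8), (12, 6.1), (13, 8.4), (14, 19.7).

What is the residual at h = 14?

ŷ = -4.5 + 1.3·14 = 13.7
e = 19.7 − 13.7 = 6

e = 6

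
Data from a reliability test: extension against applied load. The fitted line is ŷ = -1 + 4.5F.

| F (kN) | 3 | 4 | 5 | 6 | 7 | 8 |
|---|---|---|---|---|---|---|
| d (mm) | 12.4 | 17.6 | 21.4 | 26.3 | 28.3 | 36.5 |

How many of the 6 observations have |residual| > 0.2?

F=3: ŷ = -1 + 4.5·3 = 12.5; r = 12.4 − 12.5 = -0.1
F=4: ŷ = -1 + 4.5·4 = 17; r = 17.6 − 17 = 0.6
F=5: ŷ = -1 + 4.5·5 = 21.5; r = 21.4 − 21.5 = -0.1
F=6: ŷ = -1 + 4.5·6 = 26; r = 26.3 − 26 = 0.3
F=7: ŷ = -1 + 4.5·7 = 30.5; r = 28.3 − 30.5 = -2.2
F=8: ŷ = -1 + 4.5·8 = 35; r = 36.5 − 35 = 1.5
|r| > 0.2: F=4 (|r|=0.6), F=6 (|r|=0.3), F=7 (|r|=2.2), F=8 (|r|=1.5) → 4

4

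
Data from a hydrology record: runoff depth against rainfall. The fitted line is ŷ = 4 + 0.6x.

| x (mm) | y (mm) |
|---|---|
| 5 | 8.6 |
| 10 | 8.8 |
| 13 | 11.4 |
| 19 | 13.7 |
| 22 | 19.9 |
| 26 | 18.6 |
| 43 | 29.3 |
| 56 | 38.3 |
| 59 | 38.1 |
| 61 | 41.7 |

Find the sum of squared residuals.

x=5: ŷ = 4 + 0.6·5 = 7; e = 8.6 − 7 = 1.6
x=10: ŷ = 4 + 0.6·10 = 10; e = 8.8 − 10 = -1.2
x=13: ŷ = 4 + 0.6·13 = 11.8; e = 11.4 − 11.8 = -0.4
x=19: ŷ = 4 + 0.6·19 = 15.4; e = 13.7 − 15.4 = -1.7
x=22: ŷ = 4 + 0.6·22 = 17.2; e = 19.9 − 17.2 = 2.7
x=26: ŷ = 4 + 0.6·26 = 19.6; e = 18.6 − 19.6 = -1
x=43: ŷ = 4 + 0.6·43 = 29.8; e = 29.3 − 29.8 = -0.5
x=56: ŷ = 4 + 0.6·56 = 37.6; e = 38.3 − 37.6 = 0.7
x=59: ŷ = 4 + 0.6·59 = 39.4; e = 38.1 − 39.4 = -1.3
x=61: ŷ = 4 + 0.6·61 = 40.6; e = 41.7 − 40.6 = 1.1
SSE = 2.56 + 1.44 + 0.16 + 2.89 + 7.29 + 1 + 0.25 + 0.49 + 1.69 + 1.21 = 18.98

SSE = 18.98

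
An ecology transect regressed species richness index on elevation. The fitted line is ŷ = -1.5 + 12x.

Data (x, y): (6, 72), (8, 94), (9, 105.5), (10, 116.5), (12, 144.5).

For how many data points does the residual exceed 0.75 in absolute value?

4

x=6: ŷ = -1.5 + 12·6 = 70.5; r = 72 − 70.5 = 1.5
x=8: ŷ = -1.5 + 12·8 = 94.5; r = 94 − 94.5 = -0.5
x=9: ŷ = -1.5 + 12·9 = 106.5; r = 105.5 − 106.5 = -1
x=10: ŷ = -1.5 + 12·10 = 118.5; r = 116.5 − 118.5 = -2
x=12: ŷ = -1.5 + 12·12 = 142.5; r = 144.5 − 142.5 = 2
|r| > 0.75: x=6 (|r|=1.5), x=9 (|r|=1), x=10 (|r|=2), x=12 (|r|=2) → 4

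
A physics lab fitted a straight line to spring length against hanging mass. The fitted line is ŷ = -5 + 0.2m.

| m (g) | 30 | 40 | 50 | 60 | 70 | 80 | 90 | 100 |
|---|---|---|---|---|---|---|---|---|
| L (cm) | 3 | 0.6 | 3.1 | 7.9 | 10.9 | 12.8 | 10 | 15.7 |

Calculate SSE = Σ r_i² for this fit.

SSE = 30.52

m=30: ŷ = -5 + 0.2·30 = 1; r = 3 − 1 = 2
m=40: ŷ = -5 + 0.2·40 = 3; r = 0.6 − 3 = -2.4
m=50: ŷ = -5 + 0.2·50 = 5; r = 3.1 − 5 = -1.9
m=60: ŷ = -5 + 0.2·60 = 7; r = 7.9 − 7 = 0.9
m=70: ŷ = -5 + 0.2·70 = 9; r = 10.9 − 9 = 1.9
m=80: ŷ = -5 + 0.2·80 = 11; r = 12.8 − 11 = 1.8
m=90: ŷ = -5 + 0.2·90 = 13; r = 10 − 13 = -3
m=100: ŷ = -5 + 0.2·100 = 15; r = 15.7 − 15 = 0.7
SSE = 4 + 5.76 + 3.61 + 0.81 + 3.61 + 3.24 + 9 + 0.49 = 30.52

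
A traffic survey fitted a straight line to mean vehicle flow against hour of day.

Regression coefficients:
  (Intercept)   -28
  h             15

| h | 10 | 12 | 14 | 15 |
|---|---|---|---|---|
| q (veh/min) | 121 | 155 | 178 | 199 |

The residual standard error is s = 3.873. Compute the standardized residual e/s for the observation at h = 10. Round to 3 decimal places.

-0.258

q̂ = -28 + 15·10 = 122
e = 121 − 122 = -1
e/s = -1 / 3.873 = -0.258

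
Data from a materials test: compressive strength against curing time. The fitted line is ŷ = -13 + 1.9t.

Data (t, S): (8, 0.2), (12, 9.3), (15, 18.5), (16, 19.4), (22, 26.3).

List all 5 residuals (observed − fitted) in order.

-2, -0.5, 3, 2, -2.5

t=8: ŷ = -13 + 1.9·8 = 2.2; e = 0.2 − 2.2 = -2
t=12: ŷ = -13 + 1.9·12 = 9.8; e = 9.3 − 9.8 = -0.5
t=15: ŷ = -13 + 1.9·15 = 15.5; e = 18.5 − 15.5 = 3
t=16: ŷ = -13 + 1.9·16 = 17.4; e = 19.4 − 17.4 = 2
t=22: ŷ = -13 + 1.9·22 = 28.8; e = 26.3 − 28.8 = -2.5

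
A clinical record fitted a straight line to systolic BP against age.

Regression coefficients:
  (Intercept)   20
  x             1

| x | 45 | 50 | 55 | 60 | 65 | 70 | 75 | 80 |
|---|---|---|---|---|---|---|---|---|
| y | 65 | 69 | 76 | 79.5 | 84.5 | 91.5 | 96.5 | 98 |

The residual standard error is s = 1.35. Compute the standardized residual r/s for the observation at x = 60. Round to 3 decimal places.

-0.370

ŷ = 20 + 60 = 80
r = 79.5 − 80 = -0.5
r/s = -0.5 / 1.35 = -0.370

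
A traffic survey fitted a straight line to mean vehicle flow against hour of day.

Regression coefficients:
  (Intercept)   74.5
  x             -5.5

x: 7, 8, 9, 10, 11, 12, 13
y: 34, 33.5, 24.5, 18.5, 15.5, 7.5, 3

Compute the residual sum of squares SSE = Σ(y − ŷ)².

x=7: ŷ = 74.5 − 5.5·7 = 36; e = 34 − 36 = -2
x=8: ŷ = 74.5 − 5.5·8 = 30.5; e = 33.5 − 30.5 = 3
x=9: ŷ = 74.5 − 5.5·9 = 25; e = 24.5 − 25 = -0.5
x=10: ŷ = 74.5 − 5.5·10 = 19.5; e = 18.5 − 19.5 = -1
x=11: ŷ = 74.5 − 5.5·11 = 14; e = 15.5 − 14 = 1.5
x=12: ŷ = 74.5 − 5.5·12 = 8.5; e = 7.5 − 8.5 = -1
x=13: ŷ = 74.5 − 5.5·13 = 3; e = 3 − 3 = 0
SSE = 4 + 9 + 0.25 + 1 + 2.25 + 1 + 0 = 17.5

SSE = 17.5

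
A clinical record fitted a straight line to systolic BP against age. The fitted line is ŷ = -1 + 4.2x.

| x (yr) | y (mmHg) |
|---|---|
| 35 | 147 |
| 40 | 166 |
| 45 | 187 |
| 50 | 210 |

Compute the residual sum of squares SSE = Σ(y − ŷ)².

x=35: ŷ = -1 + 4.2·35 = 146; r = 147 − 146 = 1
x=40: ŷ = -1 + 4.2·40 = 167; r = 166 − 167 = -1
x=45: ŷ = -1 + 4.2·45 = 188; r = 187 − 188 = -1
x=50: ŷ = -1 + 4.2·50 = 209; r = 210 − 209 = 1
SSE = 1 + 1 + 1 + 1 = 4

SSE = 4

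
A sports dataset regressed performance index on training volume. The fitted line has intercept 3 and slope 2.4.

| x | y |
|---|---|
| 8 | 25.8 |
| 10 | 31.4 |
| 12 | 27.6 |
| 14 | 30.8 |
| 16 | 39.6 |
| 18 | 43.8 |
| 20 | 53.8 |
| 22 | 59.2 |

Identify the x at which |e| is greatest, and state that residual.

x = 14, e = -5.8

x=8: ŷ = 3 + 2.4·8 = 22.2; e = 25.8 − 22.2 = 3.6
x=10: ŷ = 3 + 2.4·10 = 27; e = 31.4 − 27 = 4.4
x=12: ŷ = 3 + 2.4·12 = 31.8; e = 27.6 − 31.8 = -4.2
x=14: ŷ = 3 + 2.4·14 = 36.6; e = 30.8 − 36.6 = -5.8
x=16: ŷ = 3 + 2.4·16 = 41.4; e = 39.6 − 41.4 = -1.8
x=18: ŷ = 3 + 2.4·18 = 46.2; e = 43.8 − 46.2 = -2.4
x=20: ŷ = 3 + 2.4·20 = 51; e = 53.8 − 51 = 2.8
x=22: ŷ = 3 + 2.4·22 = 55.8; e = 59.2 − 55.8 = 3.4
Largest |e| is 5.8 at x = 14, residual -5.8.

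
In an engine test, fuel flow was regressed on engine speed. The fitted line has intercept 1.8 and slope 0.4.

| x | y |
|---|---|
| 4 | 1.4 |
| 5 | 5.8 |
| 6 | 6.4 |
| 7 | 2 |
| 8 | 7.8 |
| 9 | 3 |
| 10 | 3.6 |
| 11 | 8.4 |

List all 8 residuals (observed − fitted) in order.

x=4: ŷ = 1.8 + 0.4·4 = 3.4; r = 1.4 − 3.4 = -2
x=5: ŷ = 1.8 + 0.4·5 = 3.8; r = 5.8 − 3.8 = 2
x=6: ŷ = 1.8 + 0.4·6 = 4.2; r = 6.4 − 4.2 = 2.2
x=7: ŷ = 1.8 + 0.4·7 = 4.6; r = 2 − 4.6 = -2.6
x=8: ŷ = 1.8 + 0.4·8 = 5; r = 7.8 − 5 = 2.8
x=9: ŷ = 1.8 + 0.4·9 = 5.4; r = 3 − 5.4 = -2.4
x=10: ŷ = 1.8 + 0.4·10 = 5.8; r = 3.6 − 5.8 = -2.2
x=11: ŷ = 1.8 + 0.4·11 = 6.2; r = 8.4 − 6.2 = 2.2

-2, 2, 2.2, -2.6, 2.8, -2.4, -2.2, 2.2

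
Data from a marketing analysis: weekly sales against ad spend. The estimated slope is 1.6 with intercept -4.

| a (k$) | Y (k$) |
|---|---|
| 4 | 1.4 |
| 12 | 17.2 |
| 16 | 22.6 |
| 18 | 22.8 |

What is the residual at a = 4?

Ŷ = -4 + 1.6·4 = 2.4
r = 1.4 − 2.4 = -1

r = -1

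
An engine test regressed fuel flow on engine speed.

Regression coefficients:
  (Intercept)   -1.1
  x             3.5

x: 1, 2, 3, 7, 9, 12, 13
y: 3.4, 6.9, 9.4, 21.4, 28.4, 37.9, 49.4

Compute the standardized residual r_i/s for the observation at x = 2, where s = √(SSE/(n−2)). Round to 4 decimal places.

x=1: ŷ = -1.1 + 3.5·1 = 2.4; r = 3.4 − 2.4 = 1
x=2: ŷ = -1.1 + 3.5·2 = 5.9; r = 6.9 − 5.9 = 1
x=3: ŷ = -1.1 + 3.5·3 = 9.4; r = 9.4 − 9.4 = 0
x=7: ŷ = -1.1 + 3.5·7 = 23.4; r = 21.4 − 23.4 = -2
x=9: ŷ = -1.1 + 3.5·9 = 30.4; r = 28.4 − 30.4 = -2
x=12: ŷ = -1.1 + 3.5·12 = 40.9; r = 37.9 − 40.9 = -3
x=13: ŷ = -1.1 + 3.5·13 = 44.4; r = 49.4 − 44.4 = 5
SSE = 1 + 1 + 0 + 4 + 4 + 9 + 25 = 44
s = √(44/5) = 2.96648
r/s = 1 / 2.96648 = 0.3371

0.3371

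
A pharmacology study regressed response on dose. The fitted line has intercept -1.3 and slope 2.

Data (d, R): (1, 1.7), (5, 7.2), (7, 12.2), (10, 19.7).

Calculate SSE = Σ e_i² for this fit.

d=1: ŷ = -1.3 + 2·1 = 0.7; e = 1.7 − 0.7 = 1
d=5: ŷ = -1.3 + 2·5 = 8.7; e = 7.2 − 8.7 = -1.5
d=7: ŷ = -1.3 + 2·7 = 12.7; e = 12.2 − 12.7 = -0.5
d=10: ŷ = -1.3 + 2·10 = 18.7; e = 19.7 − 18.7 = 1
SSE = 1 + 2.25 + 0.25 + 1 = 4.5

SSE = 4.5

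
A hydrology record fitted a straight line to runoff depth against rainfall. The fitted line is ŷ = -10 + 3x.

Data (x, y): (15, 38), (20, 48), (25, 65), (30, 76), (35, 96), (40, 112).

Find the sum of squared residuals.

SSE = 34

x=15: ŷ = -10 + 3·15 = 35; r = 38 − 35 = 3
x=20: ŷ = -10 + 3·20 = 50; r = 48 − 50 = -2
x=25: ŷ = -10 + 3·25 = 65; r = 65 − 65 = 0
x=30: ŷ = -10 + 3·30 = 80; r = 76 − 80 = -4
x=35: ŷ = -10 + 3·35 = 95; r = 96 − 95 = 1
x=40: ŷ = -10 + 3·40 = 110; r = 112 − 110 = 2
SSE = 9 + 4 + 0 + 16 + 1 + 4 = 34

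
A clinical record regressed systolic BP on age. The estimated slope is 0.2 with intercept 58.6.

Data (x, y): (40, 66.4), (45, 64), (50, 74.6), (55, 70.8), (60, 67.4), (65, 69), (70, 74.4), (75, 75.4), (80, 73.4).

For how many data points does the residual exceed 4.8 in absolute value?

x=40: ŷ = 58.6 + 0.2·40 = 66.6; r = 66.4 − 66.6 = -0.2
x=45: ŷ = 58.6 + 0.2·45 = 67.6; r = 64 − 67.6 = -3.6
x=50: ŷ = 58.6 + 0.2·50 = 68.6; r = 74.6 − 68.6 = 6
x=55: ŷ = 58.6 + 0.2·55 = 69.6; r = 70.8 − 69.6 = 1.2
x=60: ŷ = 58.6 + 0.2·60 = 70.6; r = 67.4 − 70.6 = -3.2
x=65: ŷ = 58.6 + 0.2·65 = 71.6; r = 69 − 71.6 = -2.6
x=70: ŷ = 58.6 + 0.2·70 = 72.6; r = 74.4 − 72.6 = 1.8
x=75: ŷ = 58.6 + 0.2·75 = 73.6; r = 75.4 − 73.6 = 1.8
x=80: ŷ = 58.6 + 0.2·80 = 74.6; r = 73.4 − 74.6 = -1.2
|r| > 4.8: x=50 (|r|=6) → 1

1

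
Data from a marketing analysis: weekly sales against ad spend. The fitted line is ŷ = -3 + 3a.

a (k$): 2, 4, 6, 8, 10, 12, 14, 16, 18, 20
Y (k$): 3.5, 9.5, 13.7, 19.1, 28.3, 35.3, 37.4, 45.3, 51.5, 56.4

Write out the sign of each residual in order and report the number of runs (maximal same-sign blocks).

6 runs

a=2: ŷ = -3 + 3·2 = 3; r = 3.5 − 3 = 0.5
a=4: ŷ = -3 + 3·4 = 9; r = 9.5 − 9 = 0.5
a=6: ŷ = -3 + 3·6 = 15; r = 13.7 − 15 = -1.3
a=8: ŷ = -3 + 3·8 = 21; r = 19.1 − 21 = -1.9
a=10: ŷ = -3 + 3·10 = 27; r = 28.3 − 27 = 1.3
a=12: ŷ = -3 + 3·12 = 33; r = 35.3 − 33 = 2.3
a=14: ŷ = -3 + 3·14 = 39; r = 37.4 − 39 = -1.6
a=16: ŷ = -3 + 3·16 = 45; r = 45.3 − 45 = 0.3
a=18: ŷ = -3 + 3·18 = 51; r = 51.5 − 51 = 0.5
a=20: ŷ = -3 + 3·20 = 57; r = 56.4 − 57 = -0.6
Signs: + + − − + + − + + −
Runs: +×2, −×2, +×2, −×1, +×2, −×1 → 6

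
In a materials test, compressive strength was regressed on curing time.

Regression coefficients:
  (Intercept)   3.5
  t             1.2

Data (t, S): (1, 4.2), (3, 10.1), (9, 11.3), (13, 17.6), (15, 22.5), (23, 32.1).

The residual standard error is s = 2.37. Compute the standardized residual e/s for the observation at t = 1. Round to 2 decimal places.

-0.21

Ŝ = 3.5 + 1.2·1 = 4.7
e = 4.2 − 4.7 = -0.5
e/s = -0.5 / 2.37 = -0.21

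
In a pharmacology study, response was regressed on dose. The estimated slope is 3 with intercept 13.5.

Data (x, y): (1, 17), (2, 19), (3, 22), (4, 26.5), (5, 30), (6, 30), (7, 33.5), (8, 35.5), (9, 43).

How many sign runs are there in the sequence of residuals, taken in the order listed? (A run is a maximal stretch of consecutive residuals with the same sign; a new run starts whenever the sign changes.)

5 runs

x=1: ŷ = 13.5 + 3·1 = 16.5; r = 17 − 16.5 = 0.5
x=2: ŷ = 13.5 + 3·2 = 19.5; r = 19 − 19.5 = -0.5
x=3: ŷ = 13.5 + 3·3 = 22.5; r = 22 − 22.5 = -0.5
x=4: ŷ = 13.5 + 3·4 = 25.5; r = 26.5 − 25.5 = 1
x=5: ŷ = 13.5 + 3·5 = 28.5; r = 30 − 28.5 = 1.5
x=6: ŷ = 13.5 + 3·6 = 31.5; r = 30 − 31.5 = -1.5
x=7: ŷ = 13.5 + 3·7 = 34.5; r = 33.5 − 34.5 = -1
x=8: ŷ = 13.5 + 3·8 = 37.5; r = 35.5 − 37.5 = -2
x=9: ŷ = 13.5 + 3·9 = 40.5; r = 43 − 40.5 = 2.5
Signs: + − − + + − − − +
Runs: +×1, −×2, +×2, −×3, +×1 → 5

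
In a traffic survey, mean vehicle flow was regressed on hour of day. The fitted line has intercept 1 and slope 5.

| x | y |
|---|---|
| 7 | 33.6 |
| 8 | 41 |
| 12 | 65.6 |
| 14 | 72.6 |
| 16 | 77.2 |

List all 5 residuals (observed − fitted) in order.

-2.4, 0, 4.6, 1.6, -3.8

x=7: ŷ = 1 + 5·7 = 36; r = 33.6 − 36 = -2.4
x=8: ŷ = 1 + 5·8 = 41; r = 41 − 41 = 0
x=12: ŷ = 1 + 5·12 = 61; r = 65.6 − 61 = 4.6
x=14: ŷ = 1 + 5·14 = 71; r = 72.6 − 71 = 1.6
x=16: ŷ = 1 + 5·16 = 81; r = 77.2 − 81 = -3.8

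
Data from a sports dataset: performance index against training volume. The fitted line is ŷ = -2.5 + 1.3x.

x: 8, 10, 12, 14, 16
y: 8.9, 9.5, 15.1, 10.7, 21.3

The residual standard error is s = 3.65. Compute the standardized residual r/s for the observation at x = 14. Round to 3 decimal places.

ŷ = -2.5 + 1.3·14 = 15.7
r = 10.7 − 15.7 = -5
r/s = -5 / 3.65 = -1.370

-1.370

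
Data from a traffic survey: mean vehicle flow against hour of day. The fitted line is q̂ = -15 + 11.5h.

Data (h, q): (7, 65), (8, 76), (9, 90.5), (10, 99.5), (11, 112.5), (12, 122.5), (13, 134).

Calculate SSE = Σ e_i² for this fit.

SSE = 7

h=7: q̂ = -15 + 11.5·7 = 65.5; e = 65 − 65.5 = -0.5
h=8: q̂ = -15 + 11.5·8 = 77; e = 76 − 77 = -1
h=9: q̂ = -15 + 11.5·9 = 88.5; e = 90.5 − 88.5 = 2
h=10: q̂ = -15 + 11.5·10 = 100; e = 99.5 − 100 = -0.5
h=11: q̂ = -15 + 11.5·11 = 111.5; e = 112.5 − 111.5 = 1
h=12: q̂ = -15 + 11.5·12 = 123; e = 122.5 − 123 = -0.5
h=13: q̂ = -15 + 11.5·13 = 134.5; e = 134 − 134.5 = -0.5
SSE = 0.25 + 1 + 4 + 0.25 + 1 + 0.25 + 0.25 = 7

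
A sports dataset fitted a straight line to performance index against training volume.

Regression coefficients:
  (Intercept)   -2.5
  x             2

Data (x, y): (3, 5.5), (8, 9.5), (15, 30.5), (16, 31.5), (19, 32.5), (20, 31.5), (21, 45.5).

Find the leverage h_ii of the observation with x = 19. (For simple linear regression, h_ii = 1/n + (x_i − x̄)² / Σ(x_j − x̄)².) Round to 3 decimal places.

h = 0.216

x̄ = (3 + 8 + 15 + 16 + 19 + 20 + 21)/7 = 14.5714
Σ(x − x̄)² = 133.898 + 43.1837 + 0.183673 + 2.04082 + 19.6122 + 29.4694 + 41.3265 = 269.714
h = 1/7 + (4.42857)²/269.714 = 0.142857 + 0.0727149 = 0.216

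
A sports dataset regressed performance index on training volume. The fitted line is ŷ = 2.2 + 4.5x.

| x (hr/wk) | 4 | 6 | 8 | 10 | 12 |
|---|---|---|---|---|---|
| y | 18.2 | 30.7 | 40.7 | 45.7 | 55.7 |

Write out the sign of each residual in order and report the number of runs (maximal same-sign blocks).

3 runs

x=4: ŷ = 2.2 + 4.5·4 = 20.2; r = 18.2 − 20.2 = -2
x=6: ŷ = 2.2 + 4.5·6 = 29.2; r = 30.7 − 29.2 = 1.5
x=8: ŷ = 2.2 + 4.5·8 = 38.2; r = 40.7 − 38.2 = 2.5
x=10: ŷ = 2.2 + 4.5·10 = 47.2; r = 45.7 − 47.2 = -1.5
x=12: ŷ = 2.2 + 4.5·12 = 56.2; r = 55.7 − 56.2 = -0.5
Signs: − + + − −
Runs: −×1, +×2, −×2 → 3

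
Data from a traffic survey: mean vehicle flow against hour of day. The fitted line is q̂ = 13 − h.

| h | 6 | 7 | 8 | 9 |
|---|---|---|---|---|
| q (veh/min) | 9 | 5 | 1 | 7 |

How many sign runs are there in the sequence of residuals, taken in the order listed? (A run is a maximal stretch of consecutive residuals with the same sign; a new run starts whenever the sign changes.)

h=6: q̂ = 13 − 6 = 7; e = 9 − 7 = 2
h=7: q̂ = 13 − 7 = 6; e = 5 − 6 = -1
h=8: q̂ = 13 − 8 = 5; e = 1 − 5 = -4
h=9: q̂ = 13 − 9 = 4; e = 7 − 4 = 3
Signs: + − − +
Runs: +×1, −×2, +×1 → 3

3 runs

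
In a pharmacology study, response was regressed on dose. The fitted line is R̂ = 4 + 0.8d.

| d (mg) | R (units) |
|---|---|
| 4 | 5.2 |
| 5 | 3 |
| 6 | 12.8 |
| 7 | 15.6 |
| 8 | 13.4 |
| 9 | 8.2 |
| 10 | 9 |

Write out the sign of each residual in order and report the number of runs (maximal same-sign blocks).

d=4: R̂ = 4 + 0.8·4 = 7.2; e = 5.2 − 7.2 = -2
d=5: R̂ = 4 + 0.8·5 = 8; e = 3 − 8 = -5
d=6: R̂ = 4 + 0.8·6 = 8.8; e = 12.8 − 8.8 = 4
d=7: R̂ = 4 + 0.8·7 = 9.6; e = 15.6 − 9.6 = 6
d=8: R̂ = 4 + 0.8·8 = 10.4; e = 13.4 − 10.4 = 3
d=9: R̂ = 4 + 0.8·9 = 11.2; e = 8.2 − 11.2 = -3
d=10: R̂ = 4 + 0.8·10 = 12; e = 9 − 12 = -3
Signs: − − + + + − −
Runs: −×2, +×3, −×2 → 3

3 runs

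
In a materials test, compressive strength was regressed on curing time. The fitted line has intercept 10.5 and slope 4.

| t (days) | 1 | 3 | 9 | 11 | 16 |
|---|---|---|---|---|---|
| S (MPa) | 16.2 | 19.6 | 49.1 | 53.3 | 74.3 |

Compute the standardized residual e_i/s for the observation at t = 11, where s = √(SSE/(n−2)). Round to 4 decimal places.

-0.4702

t=1: ŷ = 10.5 + 4·1 = 14.5; e = 16.2 − 14.5 = 1.7
t=3: ŷ = 10.5 + 4·3 = 22.5; e = 19.6 − 22.5 = -2.9
t=9: ŷ = 10.5 + 4·9 = 46.5; e = 49.1 − 46.5 = 2.6
t=11: ŷ = 10.5 + 4·11 = 54.5; e = 53.3 − 54.5 = -1.2
t=16: ŷ = 10.5 + 4·16 = 74.5; e = 74.3 − 74.5 = -0.2
SSE = 2.89 + 8.41 + 6.76 + 1.44 + 0.04 = 19.54
s = √(19.54/3) = 2.55212
e/s = -1.2 / 2.55212 = -0.4702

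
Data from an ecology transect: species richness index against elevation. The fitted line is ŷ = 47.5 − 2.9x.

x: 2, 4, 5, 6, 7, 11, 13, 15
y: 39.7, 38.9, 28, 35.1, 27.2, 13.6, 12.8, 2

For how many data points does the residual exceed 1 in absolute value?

x=2: ŷ = 47.5 − 2.9·2 = 41.7; r = 39.7 − 41.7 = -2
x=4: ŷ = 47.5 − 2.9·4 = 35.9; r = 38.9 − 35.9 = 3
x=5: ŷ = 47.5 − 2.9·5 = 33; r = 28 − 33 = -5
x=6: ŷ = 47.5 − 2.9·6 = 30.1; r = 35.1 − 30.1 = 5
x=7: ŷ = 47.5 − 2.9·7 = 27.2; r = 27.2 − 27.2 = 0
x=11: ŷ = 47.5 − 2.9·11 = 15.6; r = 13.6 − 15.6 = -2
x=13: ŷ = 47.5 − 2.9·13 = 9.8; r = 12.8 − 9.8 = 3
x=15: ŷ = 47.5 − 2.9·15 = 4; r = 2 − 4 = -2
|r| > 1: x=2 (|r|=2), x=4 (|r|=3), x=5 (|r|=5), x=6 (|r|=5), x=11 (|r|=2), x=13 (|r|=3), x=15 (|r|=2) → 7

7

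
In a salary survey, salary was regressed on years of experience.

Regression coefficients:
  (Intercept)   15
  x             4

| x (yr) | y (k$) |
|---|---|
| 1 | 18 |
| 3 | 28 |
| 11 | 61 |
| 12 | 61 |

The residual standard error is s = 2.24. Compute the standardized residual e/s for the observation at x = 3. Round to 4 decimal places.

0.4464

ŷ = 15 + 4·3 = 27
e = 28 − 27 = 1
e/s = 1 / 2.24 = 0.4464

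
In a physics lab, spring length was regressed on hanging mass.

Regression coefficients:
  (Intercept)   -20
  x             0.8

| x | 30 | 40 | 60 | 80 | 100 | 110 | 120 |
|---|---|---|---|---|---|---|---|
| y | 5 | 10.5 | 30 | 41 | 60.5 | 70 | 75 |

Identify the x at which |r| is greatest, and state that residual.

x=30: ŷ = -20 + 0.8·30 = 4; r = 5 − 4 = 1
x=40: ŷ = -20 + 0.8·40 = 12; r = 10.5 − 12 = -1.5
x=60: ŷ = -20 + 0.8·60 = 28; r = 30 − 28 = 2
x=80: ŷ = -20 + 0.8·80 = 44; r = 41 − 44 = -3
x=100: ŷ = -20 + 0.8·100 = 60; r = 60.5 − 60 = 0.5
x=110: ŷ = -20 + 0.8·110 = 68; r = 70 − 68 = 2
x=120: ŷ = -20 + 0.8·120 = 76; r = 75 − 76 = -1
Largest |r| is 3 at x = 80, residual -3.

x = 80, r = -3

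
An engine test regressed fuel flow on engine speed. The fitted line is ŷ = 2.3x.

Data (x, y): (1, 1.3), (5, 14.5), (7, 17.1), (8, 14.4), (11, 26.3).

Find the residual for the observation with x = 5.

ŷ = 2.3·5 = 11.5
e = 14.5 − 11.5 = 3

e = 3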